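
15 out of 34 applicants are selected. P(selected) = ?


P = 15/34 = 0.4412

P = 0.4412


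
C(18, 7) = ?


C(18,7) = 18!/(7! × 11!)
= 6402373705728000/(5040 × 39916800)
= 31824

C(18,7) = 31824


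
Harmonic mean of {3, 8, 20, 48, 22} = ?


Sum of reciprocals = 1/3 + 1/8 + 1/20 + 1/48 + 1/22 = 0.574621
HM = 5/0.574621 = 8.7014

HM = 8.7014


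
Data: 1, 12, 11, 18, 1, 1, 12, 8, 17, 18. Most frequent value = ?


Frequencies: 1:3, 8:1, 11:1, 12:2, 17:1, 18:2
Max frequency = 3
Mode = 1

Mode = 1


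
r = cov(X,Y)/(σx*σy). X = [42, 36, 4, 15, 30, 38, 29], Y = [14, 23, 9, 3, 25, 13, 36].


Mean X = 27.7143, Mean Y = 17.5714
SD X = 12.589273, SD Y = 10.307517
Cov = 53.734694
r = 53.734694/(12.589273*10.307517) = 0.4141

r = 0.4141


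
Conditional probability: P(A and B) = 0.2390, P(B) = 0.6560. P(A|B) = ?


P(A|B) = 0.2390/0.6560 = 0.3643

P(A|B) = 0.3643


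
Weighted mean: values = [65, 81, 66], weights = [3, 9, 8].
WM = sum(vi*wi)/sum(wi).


Numerator = 65*3 + 81*9 + 66*8 = 1452
Denominator = 3 + 9 + 8 = 20
WM = 1452/20 = 72.6000

WM = 72.6000


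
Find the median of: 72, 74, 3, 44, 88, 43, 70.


Sorted: 3, 43, 44, 70, 72, 74, 88
n = 7 (odd)
Middle value = 70

Median = 70


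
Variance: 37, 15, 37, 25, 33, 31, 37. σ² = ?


Mean = 30.7143
Squared deviations: 39.5102, 246.9388, 39.5102, 32.6531, 5.2245, 0.0816, 39.5102
Sum = 403.4286
Variance = 403.4286/7 = 57.6327

Variance = 57.6327


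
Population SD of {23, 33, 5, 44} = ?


Mean = 26.2500
Variance = 205.6875
SD = sqrt(205.6875) = 14.3418

SD = 14.3418


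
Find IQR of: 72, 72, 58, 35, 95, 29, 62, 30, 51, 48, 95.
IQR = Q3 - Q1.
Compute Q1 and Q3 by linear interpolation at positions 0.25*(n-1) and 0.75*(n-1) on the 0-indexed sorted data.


Sorted: 29, 30, 35, 48, 51, 58, 62, 72, 72, 95, 95
Q1 (25th %ile) = 41.5000
Q3 (75th %ile) = 72.0000
IQR = 72.0000 - 41.5000 = 30.5000

IQR = 30.5000


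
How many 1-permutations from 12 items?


P(12,1) = 12!/11!
= 479001600/39916800
= 12

P(12,1) = 12


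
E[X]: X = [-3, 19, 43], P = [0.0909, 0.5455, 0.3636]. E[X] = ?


E[X] = -3*0.0909 + 19*0.5455 + 43*0.3636
= -0.2727 + 10.3645 + 15.6348
= 25.7266

E[X] = 25.7266


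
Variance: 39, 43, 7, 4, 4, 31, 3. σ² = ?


Mean = 18.7143
Squared deviations: 411.5102, 589.7959, 137.2245, 216.5102, 216.5102, 150.9388, 246.9388
Sum = 1969.4286
Variance = 1969.4286/7 = 281.3469

Variance = 281.3469


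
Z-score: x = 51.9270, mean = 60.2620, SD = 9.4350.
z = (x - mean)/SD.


z = (51.9270 - 60.2620)/9.4350
= -8.3350/9.4350
= -0.8834

z = -0.8834


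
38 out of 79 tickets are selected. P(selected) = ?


P = 38/79 = 0.4810

P = 0.4810


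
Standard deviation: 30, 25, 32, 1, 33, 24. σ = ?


Mean = 24.1667
Variance = 118.4722
SD = sqrt(118.4722) = 10.8845

SD = 10.8845


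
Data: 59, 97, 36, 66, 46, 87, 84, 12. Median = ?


Sorted: 12, 36, 46, 59, 66, 84, 87, 97
n = 8 (even)
Middle values: 59 and 66
Median = (59+66)/2 = 62.5000

Median = 62.5000


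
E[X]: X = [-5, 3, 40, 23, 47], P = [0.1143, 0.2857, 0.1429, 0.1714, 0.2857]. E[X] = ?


E[X] = -5*0.1143 + 3*0.2857 + 40*0.1429 + 23*0.1714 + 47*0.2857
= -0.5715 + 0.8571 + 5.7160 + 3.9422 + 13.4279
= 23.3717

E[X] = 23.3717


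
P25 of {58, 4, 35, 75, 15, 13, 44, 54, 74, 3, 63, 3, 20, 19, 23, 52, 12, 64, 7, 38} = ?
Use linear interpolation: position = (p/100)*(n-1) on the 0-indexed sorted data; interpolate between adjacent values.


Sorted: 3, 3, 4, 7, 12, 13, 15, 19, 20, 23, 35, 38, 44, 52, 54, 58, 63, 64, 74, 75
n = 20
Index = 25/100 * 19 = 4.7500
Lower = data[4] = 12, Upper = data[5] = 13
P25 = 12 + 0.7500*(1) = 12.7500

P25 = 12.7500


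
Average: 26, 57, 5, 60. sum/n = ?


Sum = 26 + 57 + 5 + 60 = 148
n = 4
Mean = 148/4 = 37.0000

Mean = 37.0000


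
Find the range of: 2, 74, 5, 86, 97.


Max = 97, Min = 2
Range = 97 - 2 = 95

Range = 95


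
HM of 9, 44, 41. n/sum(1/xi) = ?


Sum of reciprocals = 1/9 + 1/44 + 1/41 = 0.158229
HM = 3/0.158229 = 18.9599

HM = 18.9599


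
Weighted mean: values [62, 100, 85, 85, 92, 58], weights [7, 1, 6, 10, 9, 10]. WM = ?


Numerator = 62*7 + 100*1 + 85*6 + 85*10 + 92*9 + 58*10 = 3302
Denominator = 7 + 1 + 6 + 10 + 9 + 10 = 43
WM = 3302/43 = 76.7907

WM = 76.7907


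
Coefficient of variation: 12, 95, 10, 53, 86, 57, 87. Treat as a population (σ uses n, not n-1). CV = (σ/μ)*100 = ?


Mean = 57.1429
SD = 32.5902
CV = (32.5902/57.1429)*100 = 57.0329%

CV = 57.0329%


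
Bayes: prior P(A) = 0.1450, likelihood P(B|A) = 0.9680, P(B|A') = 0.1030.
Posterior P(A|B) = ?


P(B) = P(B|A)*P(A) + P(B|A')*P(A')
= 0.9680*0.1450 + 0.1030*0.8550
= 0.140360 + 0.088065 = 0.228425
P(A|B) = 0.140360/0.228425 = 0.6145

P(A|B) = 0.6145


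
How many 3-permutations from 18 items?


P(18,3) = 18!/15!
= 6402373705728000/1307674368000
= 4896

P(18,3) = 4896


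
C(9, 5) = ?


C(9,5) = 9!/(5! × 4!)
= 362880/(120 × 24)
= 126

C(9,5) = 126


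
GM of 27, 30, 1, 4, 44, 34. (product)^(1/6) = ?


Product = 27 × 30 × 1 × 4 × 44 × 34 = 4847040
GM = 4847040^(1/6) = 13.0091

GM = 13.0091


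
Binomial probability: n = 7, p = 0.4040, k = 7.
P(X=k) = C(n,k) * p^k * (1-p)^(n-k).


C(7,7) = 1
p^7 = 0.001757
(1-p)^0 = 1.000000
P = 1 * 0.001757 * 1.000000 = 0.0018

P(X=7) = 0.0018


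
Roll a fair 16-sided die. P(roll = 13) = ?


Favorable outcomes (roll = 13): 1
Total outcomes = 16
P = 1/16 = 0.0625

P = 0.0625


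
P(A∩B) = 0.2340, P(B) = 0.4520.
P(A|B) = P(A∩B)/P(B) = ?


P(A|B) = 0.2340/0.4520 = 0.5177

P(A|B) = 0.5177


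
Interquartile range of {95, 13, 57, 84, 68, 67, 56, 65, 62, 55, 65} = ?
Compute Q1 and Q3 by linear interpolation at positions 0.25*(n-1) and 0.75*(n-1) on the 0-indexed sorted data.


Sorted: 13, 55, 56, 57, 62, 65, 65, 67, 68, 84, 95
Q1 (25th %ile) = 56.5000
Q3 (75th %ile) = 67.5000
IQR = 67.5000 - 56.5000 = 11.0000

IQR = 11.0000


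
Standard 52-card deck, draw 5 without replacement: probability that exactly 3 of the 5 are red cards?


Hypergeometric: P(X=3) = C(26,3)·C(26,2) / C(52,5)
= 2600 × 325 / 2598960
= 845000/2598960 = 0.3251

P = 0.3251


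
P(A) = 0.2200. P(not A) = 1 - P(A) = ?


P(not A) = 1 - 0.2200 = 0.7800

P(not A) = 0.7800


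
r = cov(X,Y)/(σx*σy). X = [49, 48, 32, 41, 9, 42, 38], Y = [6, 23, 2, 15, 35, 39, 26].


Mean X = 37.0000, Mean Y = 20.8571
SD X = 12.626503, SD Y = 12.933109
Cov = -54.857143
r = -54.857143/(12.626503*12.933109) = -0.3359

r = -0.3359


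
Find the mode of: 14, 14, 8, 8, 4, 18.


Frequencies: 4:1, 8:2, 14:2, 18:1
Max frequency = 2
Mode = 8, 14

Mode = 8, 14


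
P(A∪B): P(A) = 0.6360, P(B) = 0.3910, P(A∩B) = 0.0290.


P(A∪B) = 0.6360 + 0.3910 - 0.0290
= 1.0270 - 0.0290
= 0.9980

P(A∪B) = 0.9980


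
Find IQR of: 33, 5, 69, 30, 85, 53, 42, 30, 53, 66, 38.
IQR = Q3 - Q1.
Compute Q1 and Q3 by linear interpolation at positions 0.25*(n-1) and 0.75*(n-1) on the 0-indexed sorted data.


Sorted: 5, 30, 30, 33, 38, 42, 53, 53, 66, 69, 85
Q1 (25th %ile) = 31.5000
Q3 (75th %ile) = 59.5000
IQR = 59.5000 - 31.5000 = 28.0000

IQR = 28.0000


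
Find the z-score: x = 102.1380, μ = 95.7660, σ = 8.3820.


z = (102.1380 - 95.7660)/8.3820
= 6.3720/8.3820
= 0.7602

z = 0.7602


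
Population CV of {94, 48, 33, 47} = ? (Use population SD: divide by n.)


Mean = 55.5000
SD = 23.0054
CV = (23.0054/55.5000)*100 = 41.4512%

CV = 41.4512%


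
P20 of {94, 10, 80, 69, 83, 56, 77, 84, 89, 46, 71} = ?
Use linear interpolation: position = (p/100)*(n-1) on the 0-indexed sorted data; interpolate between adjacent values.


Sorted: 10, 46, 56, 69, 71, 77, 80, 83, 84, 89, 94
n = 11
Index = 20/100 * 10 = 2.0000
Lower = data[2] = 56, Upper = data[3] = 69
P20 = 56 + 0*(13) = 56.0000

P20 = 56.0000


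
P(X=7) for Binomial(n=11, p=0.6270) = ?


C(11,7) = 330
p^7 = 0.038095
(1-p)^4 = 0.019357
P = 330 * 0.038095 * 0.019357 = 0.2433

P(X=7) = 0.2433


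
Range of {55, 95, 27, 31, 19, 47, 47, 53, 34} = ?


Max = 95, Min = 19
Range = 95 - 19 = 76

Range = 76


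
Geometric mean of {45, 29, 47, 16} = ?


Product = 45 × 29 × 47 × 16 = 981360
GM = 981360^(1/4) = 31.4744

GM = 31.4744


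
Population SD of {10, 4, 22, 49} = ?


Mean = 21.2500
Variance = 298.6875
SD = sqrt(298.6875) = 17.2826

SD = 17.2826


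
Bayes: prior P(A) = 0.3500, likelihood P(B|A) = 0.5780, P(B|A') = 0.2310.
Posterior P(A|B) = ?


P(B) = P(B|A)*P(A) + P(B|A')*P(A')
= 0.5780*0.3500 + 0.2310*0.6500
= 0.202300 + 0.150150 = 0.352450
P(A|B) = 0.202300/0.352450 = 0.5740

P(A|B) = 0.5740


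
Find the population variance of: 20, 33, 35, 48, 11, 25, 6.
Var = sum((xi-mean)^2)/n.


Mean = 25.4286
Squared deviations: 29.4694, 57.3265, 91.6122, 509.4694, 208.1837, 0.1837, 377.4694
Sum = 1273.7143
Variance = 1273.7143/7 = 181.9592

Variance = 181.9592


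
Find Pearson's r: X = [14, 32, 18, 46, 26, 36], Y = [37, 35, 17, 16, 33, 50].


Mean X = 28.6667, Mean Y = 31.3333
SD X = 10.811516, SD Y = 11.813363
Cov = -8.555556
r = -8.555556/(10.811516*11.813363) = -0.0670

r = -0.0670


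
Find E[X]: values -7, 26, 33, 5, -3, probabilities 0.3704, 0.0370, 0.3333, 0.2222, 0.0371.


E[X] = -7*0.3704 + 26*0.0370 + 33*0.3333 + 5*0.2222 - 3*0.0371
= -2.5928 + 0.9620 + 10.9989 + 1.1110 - 0.1113
= 10.3678

E[X] = 10.3678


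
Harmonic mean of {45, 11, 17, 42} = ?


Sum of reciprocals = 1/45 + 1/11 + 1/17 + 1/42 = 0.195764
HM = 4/0.195764 = 20.4327

HM = 20.4327


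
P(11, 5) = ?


P(11,5) = 11!/6!
= 39916800/720
= 55440

P(11,5) = 55440


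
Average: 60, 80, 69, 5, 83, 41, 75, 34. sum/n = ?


Sum = 60 + 80 + 69 + 5 + 83 + 41 + 75 + 34 = 447
n = 8
Mean = 447/8 = 55.8750

Mean = 55.8750


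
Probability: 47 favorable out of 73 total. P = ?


P = 47/73 = 0.6438

P = 0.6438


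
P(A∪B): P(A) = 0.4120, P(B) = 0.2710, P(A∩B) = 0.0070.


P(A∪B) = 0.4120 + 0.2710 - 0.0070
= 0.6830 - 0.0070
= 0.6760

P(A∪B) = 0.6760


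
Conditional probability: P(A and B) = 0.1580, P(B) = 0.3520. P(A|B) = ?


P(A|B) = 0.1580/0.3520 = 0.4489

P(A|B) = 0.4489


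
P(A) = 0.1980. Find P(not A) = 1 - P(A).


P(not A) = 1 - 0.1980 = 0.8020

P(not A) = 0.8020


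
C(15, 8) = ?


C(15,8) = 15!/(8! × 7!)
= 1307674368000/(40320 × 5040)
= 6435

C(15,8) = 6435


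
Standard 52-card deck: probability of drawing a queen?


4 queens in 52 cards
P = 4/52 = 0.0769

P = 0.0769


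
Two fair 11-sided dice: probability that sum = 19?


Total outcomes = 11×11 = 121
Favorable (sum = 19): 4
P = 4/121 = 0.0331

P = 0.0331


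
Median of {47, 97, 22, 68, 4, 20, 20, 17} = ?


Sorted: 4, 17, 20, 20, 22, 47, 68, 97
n = 8 (even)
Middle values: 20 and 22
Median = (20+22)/2 = 21.0000

Median = 21.0000


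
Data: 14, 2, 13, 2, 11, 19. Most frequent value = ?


Frequencies: 2:2, 11:1, 13:1, 14:1, 19:1
Max frequency = 2
Mode = 2

Mode = 2


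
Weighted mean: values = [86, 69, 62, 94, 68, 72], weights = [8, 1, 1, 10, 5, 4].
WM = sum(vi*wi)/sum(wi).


Numerator = 86*8 + 69*1 + 62*1 + 94*10 + 68*5 + 72*4 = 2387
Denominator = 8 + 1 + 1 + 10 + 5 + 4 = 29
WM = 2387/29 = 82.3103

WM = 82.3103


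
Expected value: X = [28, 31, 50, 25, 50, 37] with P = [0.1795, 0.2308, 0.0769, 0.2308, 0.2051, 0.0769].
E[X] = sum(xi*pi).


E[X] = 28*0.1795 + 31*0.2308 + 50*0.0769 + 25*0.2308 + 50*0.2051 + 37*0.0769
= 5.0260 + 7.1548 + 3.8450 + 5.7700 + 10.2550 + 2.8453
= 34.8961

E[X] = 34.8961


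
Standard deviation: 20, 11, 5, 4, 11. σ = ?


Mean = 10.2000
Variance = 32.5600
SD = sqrt(32.5600) = 5.7061

SD = 5.7061


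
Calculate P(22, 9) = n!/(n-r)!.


P(22,9) = 22!/13!
= 1124000727777607680000/6227020800
= 180503769600

P(22,9) = 180503769600


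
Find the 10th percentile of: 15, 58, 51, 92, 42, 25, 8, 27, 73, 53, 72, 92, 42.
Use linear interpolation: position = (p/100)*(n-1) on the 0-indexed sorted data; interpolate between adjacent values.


Sorted: 8, 15, 25, 27, 42, 42, 51, 53, 58, 72, 73, 92, 92
n = 13
Index = 10/100 * 12 = 1.2000
Lower = data[1] = 15, Upper = data[2] = 25
P10 = 15 + 0.2000*(10) = 17.0000

P10 = 17.0000


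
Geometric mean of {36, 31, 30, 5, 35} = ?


Product = 36 × 31 × 30 × 5 × 35 = 5859000
GM = 5859000^(1/5) = 22.5717

GM = 22.5717


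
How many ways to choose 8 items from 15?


C(15,8) = 15!/(8! × 7!)
= 1307674368000/(40320 × 5040)
= 6435

C(15,8) = 6435


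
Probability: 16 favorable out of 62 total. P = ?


P = 16/62 = 0.2581

P = 0.2581


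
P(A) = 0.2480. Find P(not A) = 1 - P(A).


P(not A) = 1 - 0.2480 = 0.7520

P(not A) = 0.7520


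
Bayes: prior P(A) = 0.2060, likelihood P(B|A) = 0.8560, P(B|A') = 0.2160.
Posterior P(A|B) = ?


P(B) = P(B|A)*P(A) + P(B|A')*P(A')
= 0.8560*0.2060 + 0.2160*0.7940
= 0.176336 + 0.171504 = 0.347840
P(A|B) = 0.176336/0.347840 = 0.5069

P(A|B) = 0.5069


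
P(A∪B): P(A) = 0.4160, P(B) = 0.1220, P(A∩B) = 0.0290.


P(A∪B) = 0.4160 + 0.1220 - 0.0290
= 0.5380 - 0.0290
= 0.5090

P(A∪B) = 0.5090


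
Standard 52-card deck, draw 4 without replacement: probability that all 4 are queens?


P(all queens) = (4/52) × (3/51) × (2/50) × (1/49)
= 3.6938e-06

P = 3.6938e-06


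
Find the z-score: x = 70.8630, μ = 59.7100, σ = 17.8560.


z = (70.8630 - 59.7100)/17.8560
= 11.1530/17.8560
= 0.6246

z = 0.6246


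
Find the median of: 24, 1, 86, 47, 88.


Sorted: 1, 24, 47, 86, 88
n = 5 (odd)
Middle value = 47

Median = 47


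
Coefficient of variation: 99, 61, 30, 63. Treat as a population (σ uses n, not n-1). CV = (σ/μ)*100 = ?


Mean = 63.2500
SD = 24.4374
CV = (24.4374/63.2500)*100 = 38.6362%

CV = 38.6362%


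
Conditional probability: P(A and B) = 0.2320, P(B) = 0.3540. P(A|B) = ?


P(A|B) = 0.2320/0.3540 = 0.6554

P(A|B) = 0.6554


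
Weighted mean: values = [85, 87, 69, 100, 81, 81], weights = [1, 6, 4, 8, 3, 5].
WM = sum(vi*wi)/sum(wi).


Numerator = 85*1 + 87*6 + 69*4 + 100*8 + 81*3 + 81*5 = 2331
Denominator = 1 + 6 + 4 + 8 + 3 + 5 = 27
WM = 2331/27 = 86.3333

WM = 86.3333


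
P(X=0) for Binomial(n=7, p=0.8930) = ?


C(7,0) = 1
p^0 = 1.000000
(1-p)^7 = 1.605781e-07
P = 1 * 1.000000 * 1.605781e-07 = 1.6058e-07

P(X=0) = 1.6058e-07


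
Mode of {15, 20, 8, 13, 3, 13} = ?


Frequencies: 3:1, 8:1, 13:2, 15:1, 20:1
Max frequency = 2
Mode = 13

Mode = 13


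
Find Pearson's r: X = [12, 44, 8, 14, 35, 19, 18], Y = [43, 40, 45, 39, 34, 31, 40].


Mean X = 21.4286, Mean Y = 38.8571
SD X = 12.163847, SD Y = 4.517540
Cov = -21.081633
r = -21.081633/(12.163847*4.517540) = -0.3836

r = -0.3836


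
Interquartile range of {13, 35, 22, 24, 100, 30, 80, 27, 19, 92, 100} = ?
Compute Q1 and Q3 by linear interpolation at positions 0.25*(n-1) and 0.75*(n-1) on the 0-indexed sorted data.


Sorted: 13, 19, 22, 24, 27, 30, 35, 80, 92, 100, 100
Q1 (25th %ile) = 23.0000
Q3 (75th %ile) = 86.0000
IQR = 86.0000 - 23.0000 = 63.0000

IQR = 63.0000


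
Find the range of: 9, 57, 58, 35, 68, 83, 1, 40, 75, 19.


Max = 83, Min = 1
Range = 83 - 1 = 82

Range = 82


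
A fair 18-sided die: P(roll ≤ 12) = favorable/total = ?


Favorable outcomes (roll ≤ 12): 12
Total outcomes = 18
P = 12/18 = 0.6667

P = 0.6667


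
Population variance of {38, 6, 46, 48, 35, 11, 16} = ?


Mean = 28.5714
Squared deviations: 88.8980, 509.4694, 303.7551, 377.4694, 41.3265, 308.7551, 158.0408
Sum = 1787.7143
Variance = 1787.7143/7 = 255.3878

Variance = 255.3878


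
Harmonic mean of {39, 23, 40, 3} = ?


Sum of reciprocals = 1/39 + 1/23 + 1/40 + 1/3 = 0.427453
HM = 4/0.427453 = 9.3578

HM = 9.3578


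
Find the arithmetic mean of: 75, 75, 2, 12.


Sum = 75 + 75 + 2 + 12 = 164
n = 4
Mean = 164/4 = 41.0000

Mean = 41.0000


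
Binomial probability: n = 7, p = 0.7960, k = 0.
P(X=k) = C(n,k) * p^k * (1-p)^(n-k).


C(7,0) = 1
p^0 = 1.000000
(1-p)^7 = 1.470318e-05
P = 1 * 1.000000 * 1.470318e-05 = 1.4703e-05

P(X=0) = 1.4703e-05


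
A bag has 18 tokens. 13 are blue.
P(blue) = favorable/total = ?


P = 13/18 = 0.7222

P = 0.7222


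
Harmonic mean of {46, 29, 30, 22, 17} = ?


Sum of reciprocals = 1/46 + 1/29 + 1/30 + 1/22 + 1/17 = 0.193833
HM = 5/0.193833 = 25.7954

HM = 25.7954


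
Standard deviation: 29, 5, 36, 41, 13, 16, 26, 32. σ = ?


Mean = 24.7500
Variance = 133.4375
SD = sqrt(133.4375) = 11.5515

SD = 11.5515


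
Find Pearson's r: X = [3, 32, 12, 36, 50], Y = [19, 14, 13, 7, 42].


Mean X = 26.6000, Mean Y = 19.0000
SD X = 16.942255, SD Y = 12.116105
Cov = 97.200000
r = 97.200000/(16.942255*12.116105) = 0.4735

r = 0.4735


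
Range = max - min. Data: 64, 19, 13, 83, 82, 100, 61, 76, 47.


Max = 100, Min = 13
Range = 100 - 13 = 87

Range = 87


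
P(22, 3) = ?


P(22,3) = 22!/19!
= 1124000727777607680000/121645100408832000
= 9240

P(22,3) = 9240


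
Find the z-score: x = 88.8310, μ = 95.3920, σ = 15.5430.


z = (88.8310 - 95.3920)/15.5430
= -6.5610/15.5430
= -0.4221

z = -0.4221


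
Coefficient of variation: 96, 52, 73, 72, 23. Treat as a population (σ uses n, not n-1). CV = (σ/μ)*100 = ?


Mean = 63.2000
SD = 24.4573
CV = (24.4573/63.2000)*100 = 38.6983%

CV = 38.6983%


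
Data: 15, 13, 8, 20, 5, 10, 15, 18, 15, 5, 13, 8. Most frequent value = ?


Frequencies: 5:2, 8:2, 10:1, 13:2, 15:3, 18:1, 20:1
Max frequency = 3
Mode = 15

Mode = 15


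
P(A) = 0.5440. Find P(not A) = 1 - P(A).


P(not A) = 1 - 0.5440 = 0.4560

P(not A) = 0.4560


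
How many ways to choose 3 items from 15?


C(15,3) = 15!/(3! × 12!)
= 1307674368000/(6 × 479001600)
= 455

C(15,3) = 455


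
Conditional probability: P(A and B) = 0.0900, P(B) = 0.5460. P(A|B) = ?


P(A|B) = 0.0900/0.5460 = 0.1648

P(A|B) = 0.1648


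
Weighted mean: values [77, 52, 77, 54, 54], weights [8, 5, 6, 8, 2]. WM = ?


Numerator = 77*8 + 52*5 + 77*6 + 54*8 + 54*2 = 1878
Denominator = 8 + 5 + 6 + 8 + 2 = 29
WM = 1878/29 = 64.7586

WM = 64.7586


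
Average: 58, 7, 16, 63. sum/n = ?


Sum = 58 + 7 + 16 + 63 = 144
n = 4
Mean = 144/4 = 36.0000

Mean = 36.0000


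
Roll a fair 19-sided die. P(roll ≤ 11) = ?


Favorable outcomes (roll ≤ 11): 11
Total outcomes = 19
P = 11/19 = 0.5789

P = 0.5789


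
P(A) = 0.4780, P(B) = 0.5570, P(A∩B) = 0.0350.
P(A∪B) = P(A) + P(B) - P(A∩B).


P(A∪B) = 0.4780 + 0.5570 - 0.0350
= 1.0350 - 0.0350
= 1.0000

P(A∪B) = 1.0000


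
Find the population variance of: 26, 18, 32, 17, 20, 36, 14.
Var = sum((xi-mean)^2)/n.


Mean = 23.2857
Squared deviations: 7.3673, 27.9388, 75.9388, 39.5102, 10.7959, 161.6531, 86.2245
Sum = 409.4286
Variance = 409.4286/7 = 58.4898

Variance = 58.4898


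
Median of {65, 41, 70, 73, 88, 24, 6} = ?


Sorted: 6, 24, 41, 65, 70, 73, 88
n = 7 (odd)
Middle value = 65

Median = 65


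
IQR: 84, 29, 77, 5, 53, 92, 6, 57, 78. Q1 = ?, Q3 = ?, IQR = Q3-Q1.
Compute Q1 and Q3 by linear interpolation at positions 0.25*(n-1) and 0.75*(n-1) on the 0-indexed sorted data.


Sorted: 5, 6, 29, 53, 57, 77, 78, 84, 92
Q1 (25th %ile) = 29.0000
Q3 (75th %ile) = 78.0000
IQR = 78.0000 - 29.0000 = 49.0000

IQR = 49.0000


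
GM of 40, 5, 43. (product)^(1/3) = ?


Product = 40 × 5 × 43 = 8600
GM = 8600^(1/3) = 20.4880

GM = 20.4880


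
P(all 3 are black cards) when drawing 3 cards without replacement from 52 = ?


P(all black cards) = (26/52) × (25/51) × (24/50)
= 0.1176

P = 0.1176


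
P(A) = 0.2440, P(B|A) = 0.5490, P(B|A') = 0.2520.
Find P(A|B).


P(B) = P(B|A)*P(A) + P(B|A')*P(A')
= 0.5490*0.2440 + 0.2520*0.7560
= 0.133956 + 0.190512 = 0.324468
P(A|B) = 0.133956/0.324468 = 0.4128

P(A|B) = 0.4128


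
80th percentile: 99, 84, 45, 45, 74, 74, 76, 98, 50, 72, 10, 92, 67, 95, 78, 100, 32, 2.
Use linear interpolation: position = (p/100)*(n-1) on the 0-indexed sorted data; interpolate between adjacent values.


Sorted: 2, 10, 32, 45, 45, 50, 67, 72, 74, 74, 76, 78, 84, 92, 95, 98, 99, 100
n = 18
Index = 80/100 * 17 = 13.6000
Lower = data[13] = 92, Upper = data[14] = 95
P80 = 92 + 0.6000*(3) = 93.8000

P80 = 93.8000


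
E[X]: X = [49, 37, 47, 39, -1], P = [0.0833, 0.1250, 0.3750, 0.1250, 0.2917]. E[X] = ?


E[X] = 49*0.0833 + 37*0.1250 + 47*0.3750 + 39*0.1250 - 1*0.2917
= 4.0817 + 4.6250 + 17.6250 + 4.8750 - 0.2917
= 30.9150

E[X] = 30.9150


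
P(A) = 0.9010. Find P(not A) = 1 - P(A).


P(not A) = 1 - 0.9010 = 0.0990

P(not A) = 0.0990


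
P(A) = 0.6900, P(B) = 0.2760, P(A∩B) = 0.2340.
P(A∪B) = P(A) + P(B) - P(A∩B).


P(A∪B) = 0.6900 + 0.2760 - 0.2340
= 0.9660 - 0.2340
= 0.7320

P(A∪B) = 0.7320


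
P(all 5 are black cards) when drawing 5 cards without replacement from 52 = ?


P(all black cards) = (26/52) × (25/51) × (24/50) × (23/49) × (22/48)
= 0.0253

P = 0.0253


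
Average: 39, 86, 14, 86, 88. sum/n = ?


Sum = 39 + 86 + 14 + 86 + 88 = 313
n = 5
Mean = 313/5 = 62.6000

Mean = 62.6000


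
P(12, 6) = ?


P(12,6) = 12!/6!
= 479001600/720
= 665280

P(12,6) = 665280


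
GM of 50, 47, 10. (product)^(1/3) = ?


Product = 50 × 47 × 10 = 23500
GM = 23500^(1/3) = 28.6433

GM = 28.6433


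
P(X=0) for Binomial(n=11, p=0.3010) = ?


C(11,0) = 1
p^0 = 1.000000
(1-p)^11 = 0.019465
P = 1 * 1.000000 * 0.019465 = 0.0195

P(X=0) = 0.0195


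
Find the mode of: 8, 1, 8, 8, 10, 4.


Frequencies: 1:1, 4:1, 8:3, 10:1
Max frequency = 3
Mode = 8

Mode = 8


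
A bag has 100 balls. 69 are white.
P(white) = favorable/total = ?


P = 69/100 = 0.6900

P = 0.6900


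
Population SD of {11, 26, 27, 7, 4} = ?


Mean = 15.0000
Variance = 93.2000
SD = sqrt(93.2000) = 9.6540

SD = 9.6540


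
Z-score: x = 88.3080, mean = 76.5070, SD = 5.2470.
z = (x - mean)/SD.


z = (88.3080 - 76.5070)/5.2470
= 11.8010/5.2470
= 2.2491

z = 2.2491


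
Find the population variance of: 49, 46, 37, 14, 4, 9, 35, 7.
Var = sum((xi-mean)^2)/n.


Mean = 25.1250
Squared deviations: 570.0156, 435.7656, 141.0156, 123.7656, 446.2656, 260.0156, 97.5156, 328.5156
Sum = 2402.8750
Variance = 2402.8750/8 = 300.3594

Variance = 300.3594


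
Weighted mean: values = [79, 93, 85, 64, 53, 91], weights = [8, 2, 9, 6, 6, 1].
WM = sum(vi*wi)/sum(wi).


Numerator = 79*8 + 93*2 + 85*9 + 64*6 + 53*6 + 91*1 = 2376
Denominator = 8 + 2 + 9 + 6 + 6 + 1 = 32
WM = 2376/32 = 74.2500

WM = 74.2500


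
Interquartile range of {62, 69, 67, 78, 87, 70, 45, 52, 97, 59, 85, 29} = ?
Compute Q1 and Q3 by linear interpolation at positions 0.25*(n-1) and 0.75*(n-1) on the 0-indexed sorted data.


Sorted: 29, 45, 52, 59, 62, 67, 69, 70, 78, 85, 87, 97
Q1 (25th %ile) = 57.2500
Q3 (75th %ile) = 79.7500
IQR = 79.7500 - 57.2500 = 22.5000

IQR = 22.5000


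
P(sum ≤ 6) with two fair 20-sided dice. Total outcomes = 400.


Total outcomes = 20×20 = 400
Favorable (sum ≤ 6): 15
P = 15/400 = 0.0375

P = 0.0375


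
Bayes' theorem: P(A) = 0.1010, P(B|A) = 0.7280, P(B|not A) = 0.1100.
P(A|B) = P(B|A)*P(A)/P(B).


P(B) = P(B|A)*P(A) + P(B|A')*P(A')
= 0.7280*0.1010 + 0.1100*0.8990
= 0.073528 + 0.098890 = 0.172418
P(A|B) = 0.073528/0.172418 = 0.4265

P(A|B) = 0.4265


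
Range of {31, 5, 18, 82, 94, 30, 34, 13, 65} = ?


Max = 94, Min = 5
Range = 94 - 5 = 89

Range = 89


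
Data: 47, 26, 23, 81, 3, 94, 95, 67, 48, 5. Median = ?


Sorted: 3, 5, 23, 26, 47, 48, 67, 81, 94, 95
n = 10 (even)
Middle values: 47 and 48
Median = (47+48)/2 = 47.5000

Median = 47.5000


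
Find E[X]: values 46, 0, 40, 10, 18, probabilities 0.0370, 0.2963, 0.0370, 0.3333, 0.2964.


E[X] = 46*0.0370 + 0*0.2963 + 40*0.0370 + 10*0.3333 + 18*0.2964
= 1.7020 + 0 + 1.4800 + 3.3330 + 5.3352
= 11.8502

E[X] = 11.8502


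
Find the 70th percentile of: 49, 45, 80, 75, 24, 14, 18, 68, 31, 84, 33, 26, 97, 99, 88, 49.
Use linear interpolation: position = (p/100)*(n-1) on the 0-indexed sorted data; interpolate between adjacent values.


Sorted: 14, 18, 24, 26, 31, 33, 45, 49, 49, 68, 75, 80, 84, 88, 97, 99
n = 16
Index = 70/100 * 15 = 10.5000
Lower = data[10] = 75, Upper = data[11] = 80
P70 = 75 + 0.5000*(5) = 77.5000

P70 = 77.5000


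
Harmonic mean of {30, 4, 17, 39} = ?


Sum of reciprocals = 1/30 + 1/4 + 1/17 + 1/39 = 0.367798
HM = 4/0.367798 = 10.8755

HM = 10.8755


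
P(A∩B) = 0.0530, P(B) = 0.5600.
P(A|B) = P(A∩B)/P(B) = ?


P(A|B) = 0.0530/0.5600 = 0.0946

P(A|B) = 0.0946


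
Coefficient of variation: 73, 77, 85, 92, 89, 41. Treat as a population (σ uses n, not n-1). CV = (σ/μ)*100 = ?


Mean = 76.1667
SD = 17.0335
CV = (17.0335/76.1667)*100 = 22.3634%

CV = 22.3634%


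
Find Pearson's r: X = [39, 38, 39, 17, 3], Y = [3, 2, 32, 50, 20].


Mean X = 27.2000, Mean Y = 21.4000
SD X = 14.729562, SD Y = 18.150482
Cov = -111.880000
r = -111.880000/(14.729562*18.150482) = -0.4185

r = -0.4185


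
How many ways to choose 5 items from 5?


C(5,5) = 5!/(5! × 0!)
= 120/(120 × 1)
= 1

C(5,5) = 1


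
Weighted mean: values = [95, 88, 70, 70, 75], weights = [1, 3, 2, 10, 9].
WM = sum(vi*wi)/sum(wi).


Numerator = 95*1 + 88*3 + 70*2 + 70*10 + 75*9 = 1874
Denominator = 1 + 3 + 2 + 10 + 9 = 25
WM = 1874/25 = 74.9600

WM = 74.9600


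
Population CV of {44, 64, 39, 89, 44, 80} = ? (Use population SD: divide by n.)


Mean = 60.0000
SD = 19.1920
CV = (19.1920/60.0000)*100 = 31.9867%

CV = 31.9867%


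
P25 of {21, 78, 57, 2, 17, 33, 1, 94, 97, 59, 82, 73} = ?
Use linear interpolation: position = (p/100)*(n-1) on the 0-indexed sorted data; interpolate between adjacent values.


Sorted: 1, 2, 17, 21, 33, 57, 59, 73, 78, 82, 94, 97
n = 12
Index = 25/100 * 11 = 2.7500
Lower = data[2] = 17, Upper = data[3] = 21
P25 = 17 + 0.7500*(4) = 20.0000

P25 = 20.0000


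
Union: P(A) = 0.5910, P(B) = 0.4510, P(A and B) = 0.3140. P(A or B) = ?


P(A∪B) = 0.5910 + 0.4510 - 0.3140
= 1.0420 - 0.3140
= 0.7280

P(A∪B) = 0.7280


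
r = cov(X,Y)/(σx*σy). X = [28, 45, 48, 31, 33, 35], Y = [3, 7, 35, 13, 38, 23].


Mean X = 36.6667, Mean Y = 19.8333
SD X = 7.318166, SD Y = 13.321870
Cov = 29.611111
r = 29.611111/(7.318166*13.321870) = 0.3037

r = 0.3037


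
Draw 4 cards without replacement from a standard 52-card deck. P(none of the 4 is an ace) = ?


P(no aces) = (48/52) × (47/51) × (46/50) × (45/49)
= 0.7187

P = 0.7187


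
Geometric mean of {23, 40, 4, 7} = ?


Product = 23 × 40 × 4 × 7 = 25760
GM = 25760^(1/4) = 12.6688

GM = 12.6688


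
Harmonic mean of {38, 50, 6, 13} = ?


Sum of reciprocals = 1/38 + 1/50 + 1/6 + 1/13 = 0.289906
HM = 4/0.289906 = 13.7976

HM = 13.7976


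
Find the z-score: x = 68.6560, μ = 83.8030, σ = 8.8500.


z = (68.6560 - 83.8030)/8.8500
= -15.1470/8.8500
= -1.7115

z = -1.7115


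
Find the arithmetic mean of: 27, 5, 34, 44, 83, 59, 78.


Sum = 27 + 5 + 34 + 44 + 83 + 59 + 78 = 330
n = 7
Mean = 330/7 = 47.1429

Mean = 47.1429


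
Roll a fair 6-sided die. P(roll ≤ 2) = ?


Favorable outcomes (roll ≤ 2): 2
Total outcomes = 6
P = 2/6 = 0.3333

P = 0.3333


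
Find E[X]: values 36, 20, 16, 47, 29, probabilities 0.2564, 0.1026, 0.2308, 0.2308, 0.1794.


E[X] = 36*0.2564 + 20*0.1026 + 16*0.2308 + 47*0.2308 + 29*0.1794
= 9.2304 + 2.0520 + 3.6928 + 10.8476 + 5.2026
= 31.0254

E[X] = 31.0254


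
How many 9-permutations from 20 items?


P(20,9) = 20!/11!
= 2432902008176640000/39916800
= 60949324800

P(20,9) = 60949324800


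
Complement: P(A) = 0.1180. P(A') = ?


P(not A) = 1 - 0.1180 = 0.8820

P(not A) = 0.8820


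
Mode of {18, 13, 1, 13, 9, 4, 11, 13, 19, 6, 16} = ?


Frequencies: 1:1, 4:1, 6:1, 9:1, 11:1, 13:3, 16:1, 18:1, 19:1
Max frequency = 3
Mode = 13

Mode = 13


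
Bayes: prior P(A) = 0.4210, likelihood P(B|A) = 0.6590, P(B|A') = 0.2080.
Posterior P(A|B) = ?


P(B) = P(B|A)*P(A) + P(B|A')*P(A')
= 0.6590*0.4210 + 0.2080*0.5790
= 0.277439 + 0.120432 = 0.397871
P(A|B) = 0.277439/0.397871 = 0.6973

P(A|B) = 0.6973


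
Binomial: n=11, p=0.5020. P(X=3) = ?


C(11,3) = 165
p^3 = 0.126506
(1-p)^8 = 0.003783
P = 165 * 0.126506 * 0.003783 = 0.0790

P(X=3) = 0.0790


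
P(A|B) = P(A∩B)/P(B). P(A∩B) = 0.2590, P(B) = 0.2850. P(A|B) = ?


P(A|B) = 0.2590/0.2850 = 0.9088

P(A|B) = 0.9088


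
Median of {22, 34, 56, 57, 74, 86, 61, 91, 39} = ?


Sorted: 22, 34, 39, 56, 57, 61, 74, 86, 91
n = 9 (odd)
Middle value = 57

Median = 57


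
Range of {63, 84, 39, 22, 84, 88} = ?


Max = 88, Min = 22
Range = 88 - 22 = 66

Range = 66


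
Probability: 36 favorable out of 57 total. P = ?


P = 36/57 = 0.6316

P = 0.6316


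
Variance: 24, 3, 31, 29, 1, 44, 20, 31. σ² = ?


Mean = 22.8750
Squared deviations: 1.2656, 395.0156, 66.0156, 37.5156, 478.5156, 446.2656, 8.2656, 66.0156
Sum = 1498.8750
Variance = 1498.8750/8 = 187.3594

Variance = 187.3594


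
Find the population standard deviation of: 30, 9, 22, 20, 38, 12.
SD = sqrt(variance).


Mean = 21.8333
Variance = 98.8056
SD = sqrt(98.8056) = 9.9401

SD = 9.9401


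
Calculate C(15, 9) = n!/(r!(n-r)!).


C(15,9) = 15!/(9! × 6!)
= 1307674368000/(362880 × 720)
= 5005

C(15,9) = 5005


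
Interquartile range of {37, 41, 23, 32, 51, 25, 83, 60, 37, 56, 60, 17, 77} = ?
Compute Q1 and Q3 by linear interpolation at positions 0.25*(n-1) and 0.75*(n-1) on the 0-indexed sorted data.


Sorted: 17, 23, 25, 32, 37, 37, 41, 51, 56, 60, 60, 77, 83
Q1 (25th %ile) = 32.0000
Q3 (75th %ile) = 60.0000
IQR = 60.0000 - 32.0000 = 28.0000

IQR = 28.0000


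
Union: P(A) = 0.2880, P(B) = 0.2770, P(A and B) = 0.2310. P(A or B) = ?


P(A∪B) = 0.2880 + 0.2770 - 0.2310
= 0.5650 - 0.2310
= 0.3340

P(A∪B) = 0.3340


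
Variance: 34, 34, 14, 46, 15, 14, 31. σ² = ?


Mean = 26.8571
Squared deviations: 51.0204, 51.0204, 165.3061, 366.4490, 140.5918, 165.3061, 17.1633
Sum = 956.8571
Variance = 956.8571/7 = 136.6939

Variance = 136.6939


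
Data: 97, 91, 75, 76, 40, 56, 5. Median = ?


Sorted: 5, 40, 56, 75, 76, 91, 97
n = 7 (odd)
Middle value = 75

Median = 75


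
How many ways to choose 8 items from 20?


C(20,8) = 20!/(8! × 12!)
= 2432902008176640000/(40320 × 479001600)
= 125970

C(20,8) = 125970


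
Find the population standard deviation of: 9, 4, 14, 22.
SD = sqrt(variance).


Mean = 12.2500
Variance = 44.1875
SD = sqrt(44.1875) = 6.6474

SD = 6.6474


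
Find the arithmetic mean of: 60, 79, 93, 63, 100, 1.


Sum = 60 + 79 + 93 + 63 + 100 + 1 = 396
n = 6
Mean = 396/6 = 66.0000

Mean = 66.0000


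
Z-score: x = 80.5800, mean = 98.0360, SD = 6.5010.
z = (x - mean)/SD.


z = (80.5800 - 98.0360)/6.5010
= -17.4560/6.5010
= -2.6851

z = -2.6851


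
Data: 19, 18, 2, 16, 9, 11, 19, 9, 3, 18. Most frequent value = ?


Frequencies: 2:1, 3:1, 9:2, 11:1, 16:1, 18:2, 19:2
Max frequency = 2
Mode = 9, 18, 19

Mode = 9, 18, 19


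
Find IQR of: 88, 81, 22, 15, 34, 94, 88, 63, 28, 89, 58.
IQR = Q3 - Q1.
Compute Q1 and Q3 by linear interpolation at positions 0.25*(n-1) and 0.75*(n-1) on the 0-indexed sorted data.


Sorted: 15, 22, 28, 34, 58, 63, 81, 88, 88, 89, 94
Q1 (25th %ile) = 31.0000
Q3 (75th %ile) = 88.0000
IQR = 88.0000 - 31.0000 = 57.0000

IQR = 57.0000


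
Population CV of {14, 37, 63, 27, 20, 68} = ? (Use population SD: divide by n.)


Mean = 38.1667
SD = 20.6027
CV = (20.6027/38.1667)*100 = 53.9809%

CV = 53.9809%


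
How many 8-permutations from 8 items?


P(8,8) = 8!/0!
= 40320/1
= 40320

P(8,8) = 40320


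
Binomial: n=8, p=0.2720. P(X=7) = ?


C(8,7) = 8
p^7 = 0.000110
(1-p)^1 = 0.728000
P = 8 * 0.000110 * 0.728000 = 0.0006

P(X=7) = 0.0006


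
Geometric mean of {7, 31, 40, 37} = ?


Product = 7 × 31 × 40 × 37 = 321160
GM = 321160^(1/4) = 23.8057

GM = 23.8057


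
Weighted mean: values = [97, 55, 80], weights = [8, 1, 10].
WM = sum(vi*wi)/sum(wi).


Numerator = 97*8 + 55*1 + 80*10 = 1631
Denominator = 8 + 1 + 10 = 19
WM = 1631/19 = 85.8421

WM = 85.8421


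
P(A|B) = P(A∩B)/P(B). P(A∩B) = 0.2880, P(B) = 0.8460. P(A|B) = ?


P(A|B) = 0.2880/0.8460 = 0.3404

P(A|B) = 0.3404


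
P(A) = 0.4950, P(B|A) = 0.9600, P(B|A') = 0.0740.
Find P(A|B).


P(B) = P(B|A)*P(A) + P(B|A')*P(A')
= 0.9600*0.4950 + 0.0740*0.5050
= 0.475200 + 0.037370 = 0.512570
P(A|B) = 0.475200/0.512570 = 0.9271

P(A|B) = 0.9271


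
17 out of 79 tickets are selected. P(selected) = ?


P = 17/79 = 0.2152

P = 0.2152


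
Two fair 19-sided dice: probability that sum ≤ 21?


Total outcomes = 19×19 = 361
Favorable (sum ≤ 21): 208
P = 208/361 = 0.5762

P = 0.5762


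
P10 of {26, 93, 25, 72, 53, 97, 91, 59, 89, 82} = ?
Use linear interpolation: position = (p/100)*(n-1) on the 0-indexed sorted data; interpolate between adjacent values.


Sorted: 25, 26, 53, 59, 72, 82, 89, 91, 93, 97
n = 10
Index = 10/100 * 9 = 0.9000
Lower = data[0] = 25, Upper = data[1] = 26
P10 = 25 + 0.9000*(1) = 25.9000

P10 = 25.9000


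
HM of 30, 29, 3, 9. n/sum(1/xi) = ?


Sum of reciprocals = 1/30 + 1/29 + 1/3 + 1/9 = 0.512261
HM = 4/0.512261 = 7.8085

HM = 7.8085


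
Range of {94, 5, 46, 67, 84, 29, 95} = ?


Max = 95, Min = 5
Range = 95 - 5 = 90

Range = 90


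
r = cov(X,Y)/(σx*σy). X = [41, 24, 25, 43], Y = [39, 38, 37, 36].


Mean X = 33.2500, Mean Y = 37.5000
SD X = 8.785642, SD Y = 1.118034
Cov = -0.875000
r = -0.875000/(8.785642*1.118034) = -0.0891

r = -0.0891


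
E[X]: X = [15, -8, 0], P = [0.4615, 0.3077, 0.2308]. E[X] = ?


E[X] = 15*0.4615 - 8*0.3077 + 0*0.2308
= 6.9225 - 2.4616 + 0
= 4.4609

E[X] = 4.4609


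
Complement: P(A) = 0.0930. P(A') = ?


P(not A) = 1 - 0.0930 = 0.9070

P(not A) = 0.9070


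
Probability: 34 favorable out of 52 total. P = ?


P = 34/52 = 0.6538

P = 0.6538


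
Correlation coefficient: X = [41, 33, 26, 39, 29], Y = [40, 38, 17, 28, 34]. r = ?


Mean X = 33.6000, Mean Y = 31.4000
SD X = 5.713143, SD Y = 8.284926
Cov = 27.760000
r = 27.760000/(5.713143*8.284926) = 0.5865

r = 0.5865


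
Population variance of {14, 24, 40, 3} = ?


Mean = 20.2500
Squared deviations: 39.0625, 14.0625, 390.0625, 297.5625
Sum = 740.7500
Variance = 740.7500/4 = 185.1875

Variance = 185.1875


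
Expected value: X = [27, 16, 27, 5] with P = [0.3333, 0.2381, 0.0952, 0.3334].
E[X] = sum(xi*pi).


E[X] = 27*0.3333 + 16*0.2381 + 27*0.0952 + 5*0.3334
= 8.9991 + 3.8096 + 2.5704 + 1.6670
= 17.0461

E[X] = 17.0461


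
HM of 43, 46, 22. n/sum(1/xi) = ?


Sum of reciprocals = 1/43 + 1/46 + 1/22 = 0.090449
HM = 3/0.090449 = 33.1677

HM = 33.1677


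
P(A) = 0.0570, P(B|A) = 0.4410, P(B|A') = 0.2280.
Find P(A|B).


P(B) = P(B|A)*P(A) + P(B|A')*P(A')
= 0.4410*0.0570 + 0.2280*0.9430
= 0.025137 + 0.215004 = 0.240141
P(A|B) = 0.025137/0.240141 = 0.1047

P(A|B) = 0.1047


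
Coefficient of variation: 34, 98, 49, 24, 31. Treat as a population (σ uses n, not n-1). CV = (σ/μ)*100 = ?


Mean = 47.2000
SD = 26.6788
CV = (26.6788/47.2000)*100 = 56.5229%

CV = 56.5229%


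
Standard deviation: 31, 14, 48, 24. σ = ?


Mean = 29.2500
Variance = 153.6875
SD = sqrt(153.6875) = 12.3971

SD = 12.3971


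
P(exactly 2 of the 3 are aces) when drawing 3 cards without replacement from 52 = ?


Hypergeometric: P(X=2) = C(4,2)·C(48,1) / C(52,3)
= 6 × 48 / 22100
= 288/22100 = 0.0130

P = 0.0130


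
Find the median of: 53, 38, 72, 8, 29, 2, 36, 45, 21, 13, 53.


Sorted: 2, 8, 13, 21, 29, 36, 38, 45, 53, 53, 72
n = 11 (odd)
Middle value = 36

Median = 36


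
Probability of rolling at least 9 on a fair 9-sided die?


Favorable outcomes (roll ≥ 9): 1
Total outcomes = 9
P = 1/9 = 0.1111

P = 0.1111


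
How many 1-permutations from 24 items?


P(24,1) = 24!/23!
= 620448401733239439360000/25852016738884976640000
= 24

P(24,1) = 24


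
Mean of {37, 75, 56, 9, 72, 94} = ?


Sum = 37 + 75 + 56 + 9 + 72 + 94 = 343
n = 6
Mean = 343/6 = 57.1667

Mean = 57.1667


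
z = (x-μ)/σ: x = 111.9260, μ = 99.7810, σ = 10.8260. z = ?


z = (111.9260 - 99.7810)/10.8260
= 12.1450/10.8260
= 1.1218

z = 1.1218


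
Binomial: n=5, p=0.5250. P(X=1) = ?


C(5,1) = 5
p^1 = 0.525000
(1-p)^4 = 0.050907
P = 5 * 0.525000 * 0.050907 = 0.1336

P(X=1) = 0.1336


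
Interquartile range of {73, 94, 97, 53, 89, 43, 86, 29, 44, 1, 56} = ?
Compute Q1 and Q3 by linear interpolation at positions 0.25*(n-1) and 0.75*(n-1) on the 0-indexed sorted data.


Sorted: 1, 29, 43, 44, 53, 56, 73, 86, 89, 94, 97
Q1 (25th %ile) = 43.5000
Q3 (75th %ile) = 87.5000
IQR = 87.5000 - 43.5000 = 44.0000

IQR = 44.0000


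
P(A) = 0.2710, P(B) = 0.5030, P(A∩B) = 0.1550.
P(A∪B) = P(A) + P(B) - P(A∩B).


P(A∪B) = 0.2710 + 0.5030 - 0.1550
= 0.7740 - 0.1550
= 0.6190

P(A∪B) = 0.6190


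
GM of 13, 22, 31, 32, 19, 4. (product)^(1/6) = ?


Product = 13 × 22 × 31 × 32 × 19 × 4 = 21562112
GM = 21562112^(1/6) = 16.6833

GM = 16.6833


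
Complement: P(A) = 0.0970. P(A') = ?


P(not A) = 1 - 0.0970 = 0.9030

P(not A) = 0.9030


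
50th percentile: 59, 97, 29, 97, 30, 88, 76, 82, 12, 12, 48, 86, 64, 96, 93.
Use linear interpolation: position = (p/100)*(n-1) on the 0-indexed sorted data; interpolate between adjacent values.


Sorted: 12, 12, 29, 30, 48, 59, 64, 76, 82, 86, 88, 93, 96, 97, 97
n = 15
Index = 50/100 * 14 = 7.0000
Lower = data[7] = 76, Upper = data[8] = 82
P50 = 76 + 0*(6) = 76.0000

P50 = 76.0000


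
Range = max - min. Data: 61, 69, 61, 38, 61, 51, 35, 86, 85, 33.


Max = 86, Min = 33
Range = 86 - 33 = 53

Range = 53


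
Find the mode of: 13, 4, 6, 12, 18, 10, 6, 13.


Frequencies: 4:1, 6:2, 10:1, 12:1, 13:2, 18:1
Max frequency = 2
Mode = 6, 13

Mode = 6, 13


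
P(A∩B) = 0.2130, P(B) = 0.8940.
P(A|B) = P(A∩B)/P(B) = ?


P(A|B) = 0.2130/0.8940 = 0.2383

P(A|B) = 0.2383


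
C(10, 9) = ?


C(10,9) = 10!/(9! × 1!)
= 3628800/(362880 × 1)
= 10

C(10,9) = 10


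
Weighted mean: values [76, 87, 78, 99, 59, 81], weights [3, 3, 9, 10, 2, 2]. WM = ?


Numerator = 76*3 + 87*3 + 78*9 + 99*10 + 59*2 + 81*2 = 2461
Denominator = 3 + 3 + 9 + 10 + 2 + 2 = 29
WM = 2461/29 = 84.8621

WM = 84.8621


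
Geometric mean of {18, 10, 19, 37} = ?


Product = 18 × 10 × 19 × 37 = 126540
GM = 126540^(1/4) = 18.8607

GM = 18.8607


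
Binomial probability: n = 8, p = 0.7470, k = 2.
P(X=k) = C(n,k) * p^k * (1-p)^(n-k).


C(8,2) = 28
p^2 = 0.558009
(1-p)^6 = 0.000262
P = 28 * 0.558009 * 0.000262 = 0.0041

P(X=2) = 0.0041


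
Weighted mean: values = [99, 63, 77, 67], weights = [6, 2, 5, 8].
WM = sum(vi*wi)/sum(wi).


Numerator = 99*6 + 63*2 + 77*5 + 67*8 = 1641
Denominator = 6 + 2 + 5 + 8 = 21
WM = 1641/21 = 78.1429

WM = 78.1429


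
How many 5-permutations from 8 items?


P(8,5) = 8!/3!
= 40320/6
= 6720

P(8,5) = 6720


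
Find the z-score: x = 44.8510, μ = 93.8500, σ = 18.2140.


z = (44.8510 - 93.8500)/18.2140
= -48.9990/18.2140
= -2.6902

z = -2.6902


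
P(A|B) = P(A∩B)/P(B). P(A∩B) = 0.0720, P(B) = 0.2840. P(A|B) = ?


P(A|B) = 0.0720/0.2840 = 0.2535

P(A|B) = 0.2535


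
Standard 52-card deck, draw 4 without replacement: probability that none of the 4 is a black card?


P(no black cards) = (26/52) × (25/51) × (24/50) × (23/49)
= 0.0552

P = 0.0552


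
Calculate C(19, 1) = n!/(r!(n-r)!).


C(19,1) = 19!/(1! × 18!)
= 121645100408832000/(1 × 6402373705728000)
= 19

C(19,1) = 19


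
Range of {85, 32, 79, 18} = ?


Max = 85, Min = 18
Range = 85 - 18 = 67

Range = 67


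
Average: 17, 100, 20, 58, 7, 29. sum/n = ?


Sum = 17 + 100 + 20 + 58 + 7 + 29 = 231
n = 6
Mean = 231/6 = 38.5000

Mean = 38.5000
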